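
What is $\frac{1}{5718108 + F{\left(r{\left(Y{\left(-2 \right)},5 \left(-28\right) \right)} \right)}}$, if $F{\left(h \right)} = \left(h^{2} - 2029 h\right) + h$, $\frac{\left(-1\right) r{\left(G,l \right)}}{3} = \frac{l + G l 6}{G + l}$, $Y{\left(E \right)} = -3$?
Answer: $\frac{20449}{114909941532} \approx 1.7796 \cdot 10^{-7}$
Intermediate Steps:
$r{\left(G,l \right)} = - \frac{3 \left(l + 6 G l\right)}{G + l}$ ($r{\left(G,l \right)} = - 3 \frac{l + G l 6}{G + l} = - 3 \frac{l + 6 G l}{G + l} = - \frac{3 \left(l + 6 G l\right)}{G + l}$)
$F{\left(h \right)} = h^{2} - 2028 h$
$\frac{1}{5718108 + F{\left(r{\left(Y{\left(-2 \right)},5 \left(-28\right) \right)} \right)}} = \frac{1}{5718108 + - \frac{3 \cdot 5 \left(-28\right) \left(1 + 6 \left(-3\right)\right)}{-3 + 5 \left(-28\right)} \left(-2028 - \frac{3 \cdot 5 \left(-28\right) \left(1 + 6 \left(-3\right)\right)}{-3 + 5 \left(-28\right)}\right)} = \frac{1}{5718108 + \left(-3\right) \left(-140\right) \frac{1}{-3 - 140} \left(1 - 18\right) \left(-2028 - - \frac{420 \left(1 - 18\right)}{-3 - 140}\right)} = \frac{1}{5718108 + \left(-3\right) \left(-140\right) \frac{1}{-143} \left(-17\right) \left(-2028 - \left(-420\right) \frac{1}{-143} \left(-17\right)\right)} = \frac{1}{5718108 + \left(-3\right) \left(-140\right) \left(- \frac{1}{143}\right) \left(-17\right) \left(-2028 - \left(-420\right) \left(- \frac{1}{143}\right) \left(-17\right)\right)} = \frac{1}{5718108 + \frac{7140 \left(-2028 + \frac{7140}{143}\right)}{143}} = \frac{1}{5718108 + \frac{7140}{143} \left(- \frac{282864}{143}\right)} = \frac{1}{5718108 - \frac{2019648960}{20449}} = \frac{1}{\frac{114909941532}{20449}} = \frac{20449}{114909941532}$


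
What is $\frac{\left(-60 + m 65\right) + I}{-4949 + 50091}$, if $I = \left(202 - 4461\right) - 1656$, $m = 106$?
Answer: $\frac{915}{45142} \approx 0.020269$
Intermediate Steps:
$I = -5915$ ($I = -4259 - 1656 = -5915$)
$\frac{\left(-60 + m 65\right) + I}{-4949 + 50091} = \frac{\left(-60 + 106 \cdot 65\right) - 5915}{-4949 + 50091} = \frac{\left(-60 + 6890\right) - 5915}{45142} = \left(6830 - 5915\right) \frac{1}{45142} = 915 \cdot \frac{1}{45142} = \frac{915}{45142}$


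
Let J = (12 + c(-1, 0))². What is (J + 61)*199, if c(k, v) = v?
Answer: 40795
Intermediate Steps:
J = 144 (J = (12 + 0)² = 12² = 144)
(J + 61)*199 = (144 + 61)*199 = 205*199 = 40795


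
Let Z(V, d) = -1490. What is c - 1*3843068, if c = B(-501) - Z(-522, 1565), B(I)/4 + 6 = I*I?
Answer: -2837598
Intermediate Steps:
B(I) = -24 + 4*I² (B(I) = -24 + 4*(I*I) = -24 + 4*I²)
c = 1005470 (c = (-24 + 4*(-501)²) - 1*(-1490) = (-24 + 4*251001) + 1490 = (-24 + 1004004) + 1490 = 1003980 + 1490 = 1005470)
c - 1*3843068 = 1005470 - 1*3843068 = 1005470 - 3843068 = -2837598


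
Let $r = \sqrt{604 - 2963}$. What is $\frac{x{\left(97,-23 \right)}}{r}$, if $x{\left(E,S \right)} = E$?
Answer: $- \frac{97 i \sqrt{2359}}{2359} \approx - 1.9971 i$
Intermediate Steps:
$r = i \sqrt{2359}$ ($r = \sqrt{-2359} = i \sqrt{2359} \approx 48.57 i$)
$\frac{x{\left(97,-23 \right)}}{r} = \frac{97}{i \sqrt{2359}} = 97 \left(- \frac{i \sqrt{2359}}{2359}\right) = - \frac{97 i \sqrt{2359}}{2359}$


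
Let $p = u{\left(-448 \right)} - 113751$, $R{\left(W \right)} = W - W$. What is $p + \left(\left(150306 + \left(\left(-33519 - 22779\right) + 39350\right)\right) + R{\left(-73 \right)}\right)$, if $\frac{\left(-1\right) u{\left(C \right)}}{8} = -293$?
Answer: $21951$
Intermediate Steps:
$u{\left(C \right)} = 2344$ ($u{\left(C \right)} = \left(-8\right) \left(-293\right) = 2344$)
$R{\left(W \right)} = 0$
$p = -111407$ ($p = 2344 - 113751 = -111407$)
$p + \left(\left(150306 + \left(\left(-33519 - 22779\right) + 39350\right)\right) + R{\left(-73 \right)}\right) = -111407 + \left(\left(150306 + \left(\left(-33519 - 22779\right) + 39350\right)\right) + 0\right) = -111407 + \left(\left(150306 + \left(-56298 + 39350\right)\right) + 0\right) = -111407 + \left(\left(150306 - 16948\right) + 0\right) = -111407 + \left(133358 + 0\right) = -111407 + 133358 = 21951$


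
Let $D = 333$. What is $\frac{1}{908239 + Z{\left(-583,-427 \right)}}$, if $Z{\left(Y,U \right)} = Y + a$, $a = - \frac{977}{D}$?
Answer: $\frac{333}{302248471} \approx 1.1017 \cdot 10^{-6}$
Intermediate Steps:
$a = - \frac{977}{333} \approx -2.9339$
$Z{\left(Y,U \right)} = - \frac{977}{333} + Y$ ($Z{\left(Y,U \right)} = Y - \frac{977}{333} = - \frac{977}{333} + Y$)
$\frac{1}{908239 + Z{\left(-583,-427 \right)}} = \frac{1}{908239 - \frac{195116}{333}} = \frac{1}{\frac{302248471}{333}} = \frac{333}{302248471}$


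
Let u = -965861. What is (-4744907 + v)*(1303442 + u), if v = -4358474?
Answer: -3073128461361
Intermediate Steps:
(-4744907 + v)*(1303442 + u) = (-4744907 - 4358474)*(1303442 - 965861) = -9103381*337581 = -3073128461361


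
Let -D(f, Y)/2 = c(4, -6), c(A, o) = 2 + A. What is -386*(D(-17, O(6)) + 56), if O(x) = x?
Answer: -16984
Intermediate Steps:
D(f, Y) = -12 (D(f, Y) = -2*(2 + 4) = -2*6 = -12)
-386*(D(-17, O(6)) + 56) = -386*(-12 + 56) = -386*44 = -16984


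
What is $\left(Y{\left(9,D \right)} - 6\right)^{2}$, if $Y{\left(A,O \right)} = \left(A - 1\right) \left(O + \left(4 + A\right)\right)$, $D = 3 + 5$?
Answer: $26244$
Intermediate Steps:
$D = 8$
$Y{\left(A,O \right)} = \left(-1 + A\right) \left(4 + A + O\right)$
$\left(Y{\left(9,D \right)} - 6\right)^{2} = \left(\left(-4 + 9^{2} - 8 + 3 \cdot 9 + 9 \cdot 8\right) - 6\right)^{2} = \left(\left(-4 + 81 - 8 + 27 + 72\right) - 6\right)^{2} = \left(168 - 6\right)^{2} = 162^{2} = 26244$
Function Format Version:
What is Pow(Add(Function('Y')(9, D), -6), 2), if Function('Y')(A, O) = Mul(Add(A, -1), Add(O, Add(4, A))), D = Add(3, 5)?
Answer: 26244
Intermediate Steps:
D = 8
Function('Y')(A, O) = Mul(Add(-1, A), Add(4, A, O))
Pow(Add(Function('Y')(9, D), -6), 2) = Pow(Add(Add(-4, Pow(9, 2), Mul(-1, 8), Mul(3, 9), Mul(9, 8)), -6), 2) = Pow(Add(Add(-4, 81, -8, 27, 72), -6), 2) = Pow(Add(168, -6), 2) = Pow(162, 2) = 26244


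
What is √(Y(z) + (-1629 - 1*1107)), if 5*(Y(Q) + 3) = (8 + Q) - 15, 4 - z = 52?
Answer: 5*I*√110 ≈ 52.44*I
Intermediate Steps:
z = -48 (z = 4 - 1*52 = 4 - 52 = -48)
Y(Q) = -22/5 + Q/5 (Y(Q) = -3 + ((8 + Q) - 15)/5 = -3 + (-7 + Q)/5 = -3 + (-7/5 + Q/5) = -22/5 + Q/5)
√(Y(z) + (-1629 - 1*1107)) = √((-22/5 + (⅕)*(-48)) + (-1629 - 1*1107)) = √((-22/5 - 48/5) + (-1629 - 1107)) = √(-14 - 2736) = √(-2750) = 5*I*√110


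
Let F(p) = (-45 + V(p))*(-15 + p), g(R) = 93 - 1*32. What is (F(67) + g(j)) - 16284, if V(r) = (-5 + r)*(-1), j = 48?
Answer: -21787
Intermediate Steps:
V(r) = 5 - r
g(R) = 61 (g(R) = 93 - 32 = 61)
F(p) = (-40 - p)*(-15 + p) (F(p) = (-45 + (5 - p))*(-15 + p) = (-40 - p)*(-15 + p))
(F(67) + g(j)) - 16284 = ((600 - 1*67**2 - 25*67) + 61) - 16284 = ((600 - 1*4489 - 1675) + 61) - 16284 = ((600 - 4489 - 1675) + 61) - 16284 = (-5564 + 61) - 16284 = -5503 - 16284 = -21787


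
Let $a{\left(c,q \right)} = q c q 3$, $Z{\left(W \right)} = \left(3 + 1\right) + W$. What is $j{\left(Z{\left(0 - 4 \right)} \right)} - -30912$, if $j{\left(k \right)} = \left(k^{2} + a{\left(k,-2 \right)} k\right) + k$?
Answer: $30912$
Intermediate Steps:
$Z{\left(W \right)} = 4 + W$
$a{\left(c,q \right)} = 3 c q^{2}$ ($a{\left(c,q \right)} = c q q 3 = c q^{2} \cdot 3 = 3 c q^{2}$)
$j{\left(k \right)} = k + 13 k^{2}$ ($j{\left(k \right)} = \left(k^{2} + 3 k \left(-2\right)^{2} k\right) + k = \left(k^{2} + 3 k 4 k\right) + k = \left(k^{2} + 12 k k\right) + k = \left(k^{2} + 12 k^{2}\right) + k = 13 k^{2} + k = k + 13 k^{2}$)
$j{\left(Z{\left(0 - 4 \right)} \right)} - -30912 = \left(4 + \left(0 - 4\right)\right) \left(1 + 13 \left(4 + \left(0 - 4\right)\right)\right) - -30912 = \left(4 + \left(0 - 4\right)\right) \left(1 + 13 \left(4 + \left(0 - 4\right)\right)\right) + 30912 = \left(4 - 4\right) \left(1 + 13 \left(4 - 4\right)\right) + 30912 = 0 \left(1 + 13 \cdot 0\right) + 30912 = 0 \left(1 + 0\right) + 30912 = 0 \cdot 1 + 30912 = 0 + 30912 = 30912$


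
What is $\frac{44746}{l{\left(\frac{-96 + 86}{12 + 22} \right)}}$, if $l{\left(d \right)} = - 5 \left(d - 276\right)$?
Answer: $\frac{760682}{23485} \approx 32.39$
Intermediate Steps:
$l{\left(d \right)} = 1380 - 5 d$ ($l{\left(d \right)} = - 5 \left(-276 + d\right) = 1380 - 5 d$)
$\frac{44746}{l{\left(\frac{-96 + 86}{12 + 22} \right)}} = \frac{44746}{1380 - 5 \frac{-96 + 86}{12 + 22}} = \frac{44746}{1380 - 5 \left(- \frac{10}{34}\right)} = \frac{44746}{1380 - 5 \left(\left(-10\right) \frac{1}{34}\right)} = \frac{44746}{1380 - - \frac{25}{17}} = \frac{44746}{1380 + \frac{25}{17}} = \frac{44746}{\frac{23485}{17}} = 44746 \cdot \frac{17}{23485} = \frac{760682}{23485}$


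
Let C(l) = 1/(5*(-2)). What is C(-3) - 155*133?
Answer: -206151/10 ≈ -20615.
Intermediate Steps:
C(l) = -⅒ (C(l) = 1/(-10) = -⅒)
C(-3) - 155*133 = -⅒ - 155*133 = -⅒ - 20615 = -206151/10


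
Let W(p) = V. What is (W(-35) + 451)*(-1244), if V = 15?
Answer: -579704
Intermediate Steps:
W(p) = 15
(W(-35) + 451)*(-1244) = (15 + 451)*(-1244) = 466*(-1244) = -579704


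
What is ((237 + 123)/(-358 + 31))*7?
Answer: -840/109 ≈ -7.7064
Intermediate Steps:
((237 + 123)/(-358 + 31))*7 = (360/(-327))*7 = (360*(-1/327))*7 = -120/109*7 = -840/109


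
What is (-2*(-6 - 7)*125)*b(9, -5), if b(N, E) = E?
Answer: -16250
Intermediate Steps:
(-2*(-6 - 7)*125)*b(9, -5) = (-2*(-6 - 7)*125)*(-5) = (-2*(-13)*125)*(-5) = (26*125)*(-5) = 3250*(-5) = -16250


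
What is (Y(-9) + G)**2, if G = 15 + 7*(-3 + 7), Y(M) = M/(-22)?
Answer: 912025/484 ≈ 1884.3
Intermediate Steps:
Y(M) = -M/22 (Y(M) = M*(-1/22) = -M/22)
G = 43 (G = 15 + 7*4 = 15 + 28 = 43)
(Y(-9) + G)**2 = (-1/22*(-9) + 43)**2 = (9/22 + 43)**2 = (955/22)**2 = 912025/484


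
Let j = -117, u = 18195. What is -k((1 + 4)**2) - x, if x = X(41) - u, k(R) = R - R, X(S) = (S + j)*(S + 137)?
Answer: 31723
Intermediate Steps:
X(S) = (-117 + S)*(137 + S) (X(S) = (S - 117)*(S + 137) = (-117 + S)*(137 + S))
k(R) = 0
x = -31723 (x = (-16029 + 41**2 + 20*41) - 1*18195 = (-16029 + 1681 + 820) - 18195 = -13528 - 18195 = -31723)
-k((1 + 4)**2) - x = -1*0 - 1*(-31723) = 0 + 31723 = 31723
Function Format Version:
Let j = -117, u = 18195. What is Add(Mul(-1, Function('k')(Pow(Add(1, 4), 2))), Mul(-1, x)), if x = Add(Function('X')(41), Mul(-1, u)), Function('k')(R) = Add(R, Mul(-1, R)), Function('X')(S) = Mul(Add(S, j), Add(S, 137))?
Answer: 31723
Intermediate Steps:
Function('X')(S) = Mul(Add(-117, S), Add(137, S)) (Function('X')(S) = Mul(Add(S, -117), Add(S, 137)) = Mul(Add(-117, S), Add(137, S)))
Function('k')(R) = 0
x = -31723 (x = Add(Add(-16029, Pow(41, 2), Mul(20, 41)), Mul(-1, 18195)) = Add(Add(-16029, 1681, 820), -18195) = Add(-13528, -18195) = -31723)
Add(Mul(-1, Function('k')(Pow(Add(1, 4), 2))), Mul(-1, x)) = Add(Mul(-1, 0), Mul(-1, -31723)) = Add(0, 31723) = 31723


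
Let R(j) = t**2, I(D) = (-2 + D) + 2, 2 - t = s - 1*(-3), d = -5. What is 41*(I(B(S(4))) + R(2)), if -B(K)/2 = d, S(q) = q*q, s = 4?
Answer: 1435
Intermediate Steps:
S(q) = q**2
B(K) = 10 (B(K) = -2*(-5) = 10)
t = -5 (t = 2 - (4 - 1*(-3)) = 2 - (4 + 3) = 2 - 1*7 = 2 - 7 = -5)
I(D) = D
R(j) = 25 (R(j) = (-5)**2 = 25)
41*(I(B(S(4))) + R(2)) = 41*(10 + 25) = 41*35 = 1435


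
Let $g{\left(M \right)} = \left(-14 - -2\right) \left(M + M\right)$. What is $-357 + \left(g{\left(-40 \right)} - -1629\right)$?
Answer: $2232$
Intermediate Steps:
$g{\left(M \right)} = - 24 M$ ($g{\left(M \right)} = \left(-14 + 2\right) 2 M = - 12 \cdot 2 M = - 24 M$)
$-357 + \left(g{\left(-40 \right)} - -1629\right) = -357 - -2589 = -357 + \left(960 + 1629\right) = -357 + 2589 = 2232$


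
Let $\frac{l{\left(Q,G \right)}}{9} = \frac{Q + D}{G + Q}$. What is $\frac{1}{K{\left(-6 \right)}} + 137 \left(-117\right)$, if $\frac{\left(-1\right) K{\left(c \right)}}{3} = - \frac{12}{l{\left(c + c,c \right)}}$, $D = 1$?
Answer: $- \frac{1154077}{72} \approx -16029.0$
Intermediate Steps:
$l{\left(Q,G \right)} = \frac{9 \left(1 + Q\right)}{G + Q}$ ($l{\left(Q,G \right)} = 9 \frac{Q + 1}{G + Q} = 9 \frac{1 + Q}{G + Q} = \frac{9 \left(1 + Q\right)}{G + Q}$)
$K{\left(c \right)} = \frac{12 c}{1 + 2 c}$ ($K{\left(c \right)} = - 3 \left(- \frac{12}{9 \frac{1}{c + \left(c + c\right)} \left(1 + \left(c + c\right)\right)}\right) = - 3 \left(- \frac{12}{9 \frac{1}{c + 2 c} \left(1 + 2 c\right)}\right) = - 3 \left(- \frac{12}{9 \frac{1}{3 c} \left(1 + 2 c\right)}\right) = - 3 \left(- \frac{12}{3 \frac{1}{c} \left(1 + 2 c\right)}\right) = - 3 \left(- 12 \frac{c}{3 \left(1 + 2 c\right)}\right) = - 3 \left(- \frac{4 c}{1 + 2 c}\right) = \frac{12 c}{1 + 2 c}$)
$\frac{1}{K{\left(-6 \right)}} + 137 \left(-117\right) = \frac{1}{12 \left(-6\right) \frac{1}{1 + 2 \left(-6\right)}} + 137 \left(-117\right) = \frac{1}{12 \left(-6\right) \frac{1}{1 - 12}} - 16029 = \frac{1}{12 \left(-6\right) \frac{1}{-11}} - 16029 = \frac{1}{12 \left(-6\right) \left(- \frac{1}{11}\right)} - 16029 = \frac{1}{\frac{72}{11}} - 16029 = \frac{11}{72} - 16029 = - \frac{1154077}{72}$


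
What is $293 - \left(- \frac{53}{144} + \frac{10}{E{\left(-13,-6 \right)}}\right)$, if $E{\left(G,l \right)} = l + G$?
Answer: $\frac{804095}{2736} \approx 293.89$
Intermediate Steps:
$E{\left(G,l \right)} = G + l$
$293 - \left(- \frac{53}{144} + \frac{10}{E{\left(-13,-6 \right)}}\right) = 293 - \left(- \frac{53}{144} + \frac{10}{-13 - 6}\right) = 293 - \left(- \frac{53}{144} + \frac{10}{-19}\right) = 293 + \left(\frac{53}{144} - - \frac{10}{19}\right) = 293 + \left(\frac{53}{144} + \frac{10}{19}\right) = 293 + \frac{2447}{2736} = \frac{804095}{2736}$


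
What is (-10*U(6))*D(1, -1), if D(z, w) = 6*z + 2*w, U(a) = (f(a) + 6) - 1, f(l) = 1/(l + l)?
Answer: -610/3 ≈ -203.33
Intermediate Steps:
f(l) = 1/(2*l)
U(a) = 5 + 1/(2*a) (U(a) = (1/(2*a) + 6) - 1 = (6 + 1/(2*a)) - 1 = 5 + 1/(2*a))
D(z, w) = 2*w + 6*z
(-10*U(6))*D(1, -1) = (-10*(5 + (½)/6))*(2*(-1) + 6*1) = (-10*(5 + (½)*(⅙)))*(-2 + 6) = -10*(5 + 1/12)*4 = -10*61/12*4 = -305/6*4 = -610/3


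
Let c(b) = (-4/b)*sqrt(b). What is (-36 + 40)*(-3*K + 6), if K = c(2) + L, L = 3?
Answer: -12 + 24*sqrt(2) ≈ 21.941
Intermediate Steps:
c(b) = -4/sqrt(b)
K = 3 - 2*sqrt(2) (K = -2*sqrt(2) + 3 = 3 - 2*sqrt(2) ≈ 0.17157)
(-36 + 40)*(-3*K + 6) = (-36 + 40)*(-3*(3 - 2*sqrt(2)) + 6) = 4*((-9 + 6*sqrt(2)) + 6) = 4*(-3 + 6*sqrt(2)) = -12 + 24*sqrt(2)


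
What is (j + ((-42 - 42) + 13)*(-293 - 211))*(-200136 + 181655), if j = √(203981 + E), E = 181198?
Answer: -661324104 - 18481*√385179 ≈ -6.7279e+8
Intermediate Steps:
j = √385179 (j = √(203981 + 181198) = √385179 ≈ 620.63)
(j + ((-42 - 42) + 13)*(-293 - 211))*(-200136 + 181655) = (√385179 + ((-42 - 42) + 13)*(-293 - 211))*(-200136 + 181655) = (√385179 + (-84 + 13)*(-504))*(-18481) = (√385179 - 71*(-504))*(-18481) = (√385179 + 35784)*(-18481) = (35784 + √385179)*(-18481) = -661324104 - 18481*√385179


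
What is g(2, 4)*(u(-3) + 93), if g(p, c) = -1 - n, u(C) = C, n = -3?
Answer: 180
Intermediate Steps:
g(p, c) = 2 (g(p, c) = -1 - 1*(-3) = -1 + 3 = 2)
g(2, 4)*(u(-3) + 93) = 2*(-3 + 93) = 2*90 = 180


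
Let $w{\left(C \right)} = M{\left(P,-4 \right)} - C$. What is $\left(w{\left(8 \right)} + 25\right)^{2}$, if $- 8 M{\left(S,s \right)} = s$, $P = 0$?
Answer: $\frac{1225}{4} \approx 306.25$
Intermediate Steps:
$M{\left(S,s \right)} = - \frac{s}{8}$
$w{\left(C \right)} = \frac{1}{2} - C$ ($w{\left(C \right)} = \left(- \frac{1}{8}\right) \left(-4\right) - C = \frac{1}{2} - C$)
$\left(w{\left(8 \right)} + 25\right)^{2} = \left(\left(\frac{1}{2} - 8\right) + 25\right)^{2} = \left(- \frac{15}{2} + 25\right)^{2} = \left(\frac{35}{2}\right)^{2} = \frac{1225}{4}$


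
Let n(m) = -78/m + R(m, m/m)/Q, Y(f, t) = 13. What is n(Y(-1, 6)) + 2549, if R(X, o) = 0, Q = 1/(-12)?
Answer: 2543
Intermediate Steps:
Q = -1/12 ≈ -0.083333
n(m) = -78/m (n(m) = -78/m + 0/(-1/12) = -78/m + 0*(-12) = -78/m + 0 = -78/m)
n(Y(-1, 6)) + 2549 = -78/13 + 2549 = -78*1/13 + 2549 = -6 + 2549 = 2543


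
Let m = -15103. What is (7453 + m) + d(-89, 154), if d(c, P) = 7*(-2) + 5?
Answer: -7659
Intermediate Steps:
d(c, P) = -9 (d(c, P) = -14 + 5 = -9)
(7453 + m) + d(-89, 154) = (7453 - 15103) - 9 = -7650 - 9 = -7659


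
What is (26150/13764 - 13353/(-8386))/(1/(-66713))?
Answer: -3361372798262/14428113 ≈ -2.3297e+5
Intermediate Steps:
(26150/13764 - 13353/(-8386))/(1/(-66713)) = (26150*(1/13764) - 13353*(-1/8386))/(-1/66713) = (13075/6882 + 13353/8386)*(-66713) = (50385574/14428113)*(-66713) = -3361372798262/14428113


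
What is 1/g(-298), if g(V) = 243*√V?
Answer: -I*√298/72414 ≈ -0.00023839*I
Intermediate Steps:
1/g(-298) = 1/(243*√(-298)) = 1/(243*(I*√298)) = 1/(243*I*√298) = -I*√298/72414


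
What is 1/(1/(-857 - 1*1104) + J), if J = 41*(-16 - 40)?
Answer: -1961/4502457 ≈ -0.00043554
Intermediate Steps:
J = -2296 (J = 41*(-56) = -2296)
1/(1/(-857 - 1*1104) + J) = 1/(1/(-857 - 1*1104) - 2296) = 1/(1/(-857 - 1104) - 2296) = 1/(1/(-1961) - 2296) = 1/(-1/1961 - 2296) = 1/(-4502457/1961) = -1961/4502457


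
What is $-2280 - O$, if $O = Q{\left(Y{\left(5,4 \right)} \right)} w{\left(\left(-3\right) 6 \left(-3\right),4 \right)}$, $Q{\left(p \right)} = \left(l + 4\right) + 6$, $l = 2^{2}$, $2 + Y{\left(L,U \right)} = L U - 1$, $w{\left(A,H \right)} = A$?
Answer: $-3036$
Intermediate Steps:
$Y{\left(L,U \right)} = -3 + L U$ ($Y{\left(L,U \right)} = -2 + \left(L U - 1\right) = -2 + \left(-1 + L U\right) = -3 + L U$)
$l = 4$
$Q{\left(p \right)} = 14$ ($Q{\left(p \right)} = \left(4 + 4\right) + 6 = 8 + 6 = 14$)
$O = 756$ ($O = 14 \left(-3\right) 6 \left(-3\right) = 14 \left(\left(-18\right) \left(-3\right)\right) = 14 \cdot 54 = 756$)
$-2280 - O = -2280 - 756 = -3036$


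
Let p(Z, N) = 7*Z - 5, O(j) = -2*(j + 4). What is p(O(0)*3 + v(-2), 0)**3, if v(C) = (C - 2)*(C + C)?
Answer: -226981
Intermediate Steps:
v(C) = 2*C*(-2 + C) (v(C) = (-2 + C)*(2*C) = 2*C*(-2 + C))
O(j) = -8 - 2*j (O(j) = -2*(4 + j) = -8 - 2*j)
p(Z, N) = -5 + 7*Z
p(O(0)*3 + v(-2), 0)**3 = (-5 + 7*((-8 - 2*0)*3 + 2*(-2)*(-2 - 2)))**3 = (-5 + 7*((-8 + 0)*3 + 2*(-2)*(-4)))**3 = (-5 + 7*(-8*3 + 16))**3 = (-5 + 7*(-24 + 16))**3 = (-5 + 7*(-8))**3 = (-5 - 56)**3 = (-61)**3 = -226981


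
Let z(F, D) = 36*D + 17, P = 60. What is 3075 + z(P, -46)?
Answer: 1436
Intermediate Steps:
z(F, D) = 17 + 36*D
3075 + z(P, -46) = 3075 + (17 + 36*(-46)) = 3075 + (17 - 1656) = 3075 - 1639 = 1436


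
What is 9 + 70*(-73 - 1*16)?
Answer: -6221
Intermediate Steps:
9 + 70*(-73 - 1*16) = 9 + 70*(-73 - 16) = 9 + 70*(-89) = 9 - 6230 = -6221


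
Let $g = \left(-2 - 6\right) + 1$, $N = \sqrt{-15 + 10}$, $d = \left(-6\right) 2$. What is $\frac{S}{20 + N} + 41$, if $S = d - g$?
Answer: $\frac{3301}{81} + \frac{i \sqrt{5}}{81} \approx 40.753 + 0.027606 i$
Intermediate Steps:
$d = -12$
$N = i \sqrt{5}$ ($N = \sqrt{-5} = i \sqrt{5} \approx 2.2361 i$)
$g = -7$ ($g = -8 + 1 = -7$)
$S = -5$ ($S = -12 - -7 = -12 + 7 = -5$)
$\frac{S}{20 + N} + 41 = \frac{1}{20 + i \sqrt{5}} \left(-5\right) + 41 = - \frac{5}{20 + i \sqrt{5}} + 41 = 41 - \frac{5}{20 + i \sqrt{5}}$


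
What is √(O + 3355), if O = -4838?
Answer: I*√1483 ≈ 38.51*I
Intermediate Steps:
√(O + 3355) = √(-4838 + 3355) = √(-1483) = I*√1483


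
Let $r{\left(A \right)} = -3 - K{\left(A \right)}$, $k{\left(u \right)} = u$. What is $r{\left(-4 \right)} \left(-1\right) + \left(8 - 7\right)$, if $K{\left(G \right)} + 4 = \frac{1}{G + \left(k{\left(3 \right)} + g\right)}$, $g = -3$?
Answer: $- \frac{1}{4} \approx -0.25$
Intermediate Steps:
$K{\left(G \right)} = -4 + \frac{1}{G}$ ($K{\left(G \right)} = -4 + \frac{1}{G + \left(3 - 3\right)} = -4 + \frac{1}{G + 0} = -4 + \frac{1}{G}$)
$r{\left(A \right)} = 1 - \frac{1}{A}$ ($r{\left(A \right)} = -3 - \left(-4 + \frac{1}{A}\right) = -3 + \left(4 - \frac{1}{A}\right) = 1 - \frac{1}{A}$)
$r{\left(-4 \right)} \left(-1\right) + \left(8 - 7\right) = \frac{-1 - 4}{-4} \left(-1\right) + \left(8 - 7\right) = \left(- \frac{1}{4}\right) \left(-5\right) \left(-1\right) + 1 = \frac{5}{4} \left(-1\right) + 1 = - \frac{5}{4} + 1 = - \frac{1}{4}$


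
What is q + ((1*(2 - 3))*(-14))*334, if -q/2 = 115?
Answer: 4446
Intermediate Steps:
q = -230 (q = -2*115 = -230)
q + ((1*(2 - 3))*(-14))*334 = -230 + ((1*(2 - 3))*(-14))*334 = -230 + ((1*(-1))*(-14))*334 = -230 - 1*(-14)*334 = -230 + 14*334 = -230 + 4676 = 4446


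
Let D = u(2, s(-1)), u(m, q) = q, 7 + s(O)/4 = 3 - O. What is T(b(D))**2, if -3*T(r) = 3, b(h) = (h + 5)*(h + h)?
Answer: 1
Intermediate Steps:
s(O) = -16 - 4*O (s(O) = -28 + 4*(3 - O) = -28 + (12 - 4*O) = -16 - 4*O)
D = -12 (D = -16 - 4*(-1) = -16 + 4 = -12)
b(h) = 2*h*(5 + h) (b(h) = (5 + h)*(2*h) = 2*h*(5 + h))
T(r) = -1 (T(r) = -1/3*3 = -1)
T(b(D))**2 = (-1)**2 = 1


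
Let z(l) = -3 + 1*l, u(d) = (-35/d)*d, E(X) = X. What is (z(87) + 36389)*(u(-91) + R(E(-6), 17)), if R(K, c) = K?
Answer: -1495393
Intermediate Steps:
u(d) = -35
z(l) = -3 + l
(z(87) + 36389)*(u(-91) + R(E(-6), 17)) = ((-3 + 87) + 36389)*(-35 - 6) = (84 + 36389)*(-41) = 36473*(-41) = -1495393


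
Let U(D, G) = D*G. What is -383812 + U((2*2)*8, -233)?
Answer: -391268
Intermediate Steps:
-383812 + U((2*2)*8, -233) = -383812 + ((2*2)*8)*(-233) = -383812 + (4*8)*(-233) = -383812 + 32*(-233) = -383812 - 7456 = -391268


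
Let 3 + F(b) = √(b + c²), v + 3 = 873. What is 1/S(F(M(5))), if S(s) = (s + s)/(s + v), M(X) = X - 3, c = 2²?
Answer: 291/2 + 145*√2 ≈ 350.56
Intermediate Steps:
v = 870 (v = -3 + 873 = 870)
c = 4
M(X) = -3 + X
F(b) = -3 + √(16 + b) (F(b) = -3 + √(b + 4²) = -3 + √(b + 16) = -3 + √(16 + b))
S(s) = 2*s/(870 + s) (S(s) = (s + s)/(s + 870) = (2*s)/(870 + s) = 2*s/(870 + s))
1/S(F(M(5))) = 1/(2*(-3 + √(16 + (-3 + 5)))/(870 + (-3 + √(16 + (-3 + 5))))) = 1/(2*(-3 + √(16 + 2))/(870 + (-3 + √(16 + 2)))) = 1/(2*(-3 + √18)/(870 + (-3 + √18))) = 1/(2*(-3 + 3*√2)/(870 + (-3 + 3*√2))) = 1/(2*(-3 + 3*√2)/(867 + 3*√2)) = (867 + 3*√2)/(2*(-3 + 3*√2))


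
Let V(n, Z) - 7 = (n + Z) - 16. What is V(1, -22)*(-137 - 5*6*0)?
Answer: 4110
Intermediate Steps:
V(n, Z) = -9 + Z + n (V(n, Z) = 7 + ((n + Z) - 16) = 7 + ((Z + n) - 16) = 7 + (-16 + Z + n) = -9 + Z + n)
V(1, -22)*(-137 - 5*6*0) = (-9 - 22 + 1)*(-137 - 5*6*0) = -30*(-137 - 30*0) = -30*(-137 + 0) = -30*(-137) = 4110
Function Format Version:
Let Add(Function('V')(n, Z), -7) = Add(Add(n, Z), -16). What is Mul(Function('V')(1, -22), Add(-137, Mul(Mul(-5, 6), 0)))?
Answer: 4110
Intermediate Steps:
Function('V')(n, Z) = Add(-9, Z, n) (Function('V')(n, Z) = Add(7, Add(Add(n, Z), -16)) = Add(7, Add(Add(Z, n), -16)) = Add(7, Add(-16, Z, n)) = Add(-9, Z, n))
Mul(Function('V')(1, -22), Add(-137, Mul(Mul(-5, 6), 0))) = Mul(Add(-9, -22, 1), Add(-137, Mul(Mul(-5, 6), 0))) = Mul(-30, Add(-137, Mul(-30, 0))) = Mul(-30, Add(-137, 0)) = Mul(-30, -137) = 4110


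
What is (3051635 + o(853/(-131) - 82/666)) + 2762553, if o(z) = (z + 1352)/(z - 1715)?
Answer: 436662117759744/75102865 ≈ 5.8142e+6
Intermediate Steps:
o(z) = (1352 + z)/(-1715 + z)
(3051635 + o(853/(-131) - 82/666)) + 2762553 = (3051635 + (1352 + (853/(-131) - 82/666))/(-1715 + (853/(-131) - 82/666))) + 2762553 = (3051635 + (1352 + (853*(-1/131) - 82*1/666))/(-1715 + (853*(-1/131) - 82*1/666))) + 2762553 = (3051635 + (1352 + (-853/131 - 41/333))/(-1715 + (-853/131 - 41/333))) + 2762553 = (3051635 + (1352 - 289420/43623)/(-1715 - 289420/43623)) + 2762553 = (3051635 + (58688876/43623)/(-75102865/43623)) + 2762553 = (3051635 - 43623/75102865*58688876/43623) + 2762553 = (3051635 - 58688876/75102865) + 2762553 = 229186472745399/75102865 + 2762553 = 436662117759744/75102865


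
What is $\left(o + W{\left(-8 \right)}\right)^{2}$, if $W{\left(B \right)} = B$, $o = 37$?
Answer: $841$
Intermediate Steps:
$\left(o + W{\left(-8 \right)}\right)^{2} = \left(37 - 8\right)^{2} = 29^{2} = 841$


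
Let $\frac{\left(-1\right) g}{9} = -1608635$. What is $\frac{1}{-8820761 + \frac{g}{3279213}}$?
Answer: $- \frac{52051}{459129201006} \approx -1.1337 \cdot 10^{-7}$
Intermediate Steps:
$g = 14477715$ ($g = \left(-9\right) \left(-1608635\right) = 14477715$)
$\frac{1}{-8820761 + \frac{g}{3279213}} = \frac{1}{-8820761 + \frac{14477715}{3279213}} = \frac{1}{-8820761 + 14477715 \cdot \frac{1}{3279213}} = \frac{1}{-8820761 + \frac{229805}{52051}} = \frac{1}{- \frac{459129201006}{52051}} = - \frac{52051}{459129201006}$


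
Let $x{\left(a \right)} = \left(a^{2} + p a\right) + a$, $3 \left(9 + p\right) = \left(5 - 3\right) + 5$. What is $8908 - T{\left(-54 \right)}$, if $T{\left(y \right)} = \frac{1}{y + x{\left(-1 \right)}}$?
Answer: $\frac{1264939}{142} \approx 8908.0$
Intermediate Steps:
$p = - \frac{20}{3}$ ($p = -9 + \frac{\left(5 - 3\right) + 5}{3} = -9 + \frac{2 + 5}{3} = -9 + \frac{1}{3} \cdot 7 = -9 + \frac{7}{3} = - \frac{20}{3} \approx -6.6667$)
$x{\left(a \right)} = a^{2} - \frac{17 a}{3}$ ($x{\left(a \right)} = \left(a^{2} - \frac{20 a}{3}\right) + a = a^{2} - \frac{17 a}{3}$)
$T{\left(y \right)} = \frac{1}{\frac{20}{3} + y}$ ($T{\left(y \right)} = \frac{1}{y + \frac{1}{3} \left(-1\right) \left(-17 + 3 \left(-1\right)\right)} = \frac{1}{y + \frac{1}{3} \left(-1\right) \left(-17 - 3\right)} = \frac{1}{y + \frac{1}{3} \left(-1\right) \left(-20\right)} = \frac{1}{y + \frac{20}{3}} = \frac{1}{\frac{20}{3} + y}$)
$8908 - T{\left(-54 \right)} = 8908 - \frac{3}{20 + 3 \left(-54\right)} = 8908 - \frac{3}{20 - 162} = 8908 - \frac{3}{-142} = 8908 - 3 \left(- \frac{1}{142}\right) = 8908 - - \frac{3}{142} = 8908 + \frac{3}{142} = \frac{1264939}{142}$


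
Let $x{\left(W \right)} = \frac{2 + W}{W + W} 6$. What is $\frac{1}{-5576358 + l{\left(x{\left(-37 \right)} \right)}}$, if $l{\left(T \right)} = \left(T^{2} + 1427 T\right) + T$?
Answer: $- \frac{1369}{7628475297} \approx -1.7946 \cdot 10^{-7}$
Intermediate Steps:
$x{\left(W \right)} = \frac{3 \left(2 + W\right)}{W}$ ($x{\left(W \right)} = \frac{2 + W}{2 W} 6 = \frac{3 \left(2 + W\right)}{W}$)
$l{\left(T \right)} = T^{2} + 1428 T$
$\frac{1}{-5576358 + l{\left(x{\left(-37 \right)} \right)}} = \frac{1}{-5576358 + \left(3 + \frac{6}{-37}\right) \left(1428 + \left(3 + \frac{6}{-37}\right)\right)} = \frac{1}{-5576358 + \left(3 + 6 \left(- \frac{1}{37}\right)\right) \left(1428 + \left(3 + 6 \left(- \frac{1}{37}\right)\right)\right)} = \frac{1}{-5576358 + \left(3 - \frac{6}{37}\right) \left(1428 + \left(3 - \frac{6}{37}\right)\right)} = \frac{1}{-5576358 + \frac{105 \left(1428 + \frac{105}{37}\right)}{37}} = \frac{1}{-5576358 + \frac{105}{37} \cdot \frac{52941}{37}} = \frac{1}{-5576358 + \frac{5558805}{1369}} = \frac{1}{- \frac{7628475297}{1369}} = - \frac{1369}{7628475297}$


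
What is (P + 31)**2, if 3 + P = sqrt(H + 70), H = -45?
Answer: 1089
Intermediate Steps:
P = 2 (P = -3 + sqrt(-45 + 70) = -3 + sqrt(25) = -3 + 5 = 2)
(P + 31)**2 = (2 + 31)**2 = 33**2 = 1089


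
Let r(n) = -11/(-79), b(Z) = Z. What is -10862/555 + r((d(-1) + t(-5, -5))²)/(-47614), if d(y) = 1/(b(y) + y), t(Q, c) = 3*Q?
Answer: -40857484277/2087635830 ≈ -19.571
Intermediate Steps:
d(y) = 1/(2*y) (d(y) = 1/(y + y) = 1/(2*y))
r(n) = 11/79 (r(n) = -11*(-1/79) = 11/79)
-10862/555 + r((d(-1) + t(-5, -5))²)/(-47614) = -10862/555 + (11/79)/(-47614) = -10862*1/555 + (11/79)*(-1/47614) = -10862/555 - 11/3761506 = -40857484277/2087635830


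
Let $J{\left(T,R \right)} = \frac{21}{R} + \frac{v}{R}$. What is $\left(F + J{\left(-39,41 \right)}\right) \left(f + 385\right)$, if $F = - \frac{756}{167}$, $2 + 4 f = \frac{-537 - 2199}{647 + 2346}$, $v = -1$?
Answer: $- \frac{31807843172}{20493071} \approx -1552.1$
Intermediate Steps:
$f = - \frac{4361}{5986}$ ($f = - \frac{1}{2} + \frac{\left(-537 - 2199\right) \frac{1}{647 + 2346}}{4} = - \frac{1}{2} + \frac{\left(-2736\right) \frac{1}{2993}}{4} = - \frac{1}{2} + \frac{1}{4} \left(- \frac{2736}{2993}\right) = - \frac{1}{2} - \frac{684}{2993} = - \frac{4361}{5986} \approx -0.72853$)
$J{\left(T,R \right)} = \frac{20}{R}$ ($J{\left(T,R \right)} = \frac{21}{R} - \frac{1}{R} = \frac{20}{R}$)
$F = - \frac{756}{167}$ ($F = \left(-756\right) \frac{1}{167} = - \frac{756}{167} \approx -4.5269$)
$\left(F + J{\left(-39,41 \right)}\right) \left(f + 385\right) = \left(- \frac{756}{167} + \frac{20}{41}\right) \left(- \frac{4361}{5986} + 385\right) = \left(- \frac{756}{167} + 20 \cdot \frac{1}{41}\right) \frac{2300249}{5986} = \left(- \frac{756}{167} + \frac{20}{41}\right) \frac{2300249}{5986} = \left(- \frac{27656}{6847}\right) \frac{2300249}{5986} = - \frac{31807843172}{20493071}$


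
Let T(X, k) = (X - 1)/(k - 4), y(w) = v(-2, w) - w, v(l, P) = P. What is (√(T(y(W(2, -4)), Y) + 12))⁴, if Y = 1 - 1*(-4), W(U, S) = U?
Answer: 121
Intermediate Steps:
Y = 5 (Y = 1 + 4 = 5)
y(w) = 0 (y(w) = w - w = 0)
T(X, k) = (-1 + X)/(-4 + k)
(√(T(y(W(2, -4)), Y) + 12))⁴ = (√((-1 + 0)/(-4 + 5) + 12))⁴ = (√(-1/1 + 12))⁴ = (√(1*(-1) + 12))⁴ = (√(-1 + 12))⁴ = (√11)⁴ = 121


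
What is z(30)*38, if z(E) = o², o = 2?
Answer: 152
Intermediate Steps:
z(E) = 4 (z(E) = 2² = 4)
z(30)*38 = 4*38 = 152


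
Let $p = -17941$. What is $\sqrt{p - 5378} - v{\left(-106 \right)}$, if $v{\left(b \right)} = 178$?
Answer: $-178 + 3 i \sqrt{2591} \approx -178.0 + 152.71 i$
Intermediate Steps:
$\sqrt{p - 5378} - v{\left(-106 \right)} = \sqrt{-17941 - 5378} - 178 = \sqrt{-23319} - 178 = 3 i \sqrt{2591} - 178 = -178 + 3 i \sqrt{2591}$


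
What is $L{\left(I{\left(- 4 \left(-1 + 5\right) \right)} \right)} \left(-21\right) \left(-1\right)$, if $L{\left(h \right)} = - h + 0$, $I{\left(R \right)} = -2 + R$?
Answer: $378$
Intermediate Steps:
$L{\left(h \right)} = - h$
$L{\left(I{\left(- 4 \left(-1 + 5\right) \right)} \right)} \left(-21\right) \left(-1\right) = - (-2 - 4 \left(-1 + 5\right)) \left(-21\right) \left(-1\right) = - (-2 - 16) \left(-21\right) \left(-1\right) = \left(-1\right) \left(-18\right) \left(-21\right) \left(-1\right) = 18 \left(-21\right) \left(-1\right) = \left(-378\right) \left(-1\right) = 378$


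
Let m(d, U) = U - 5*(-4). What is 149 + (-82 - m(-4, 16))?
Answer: 31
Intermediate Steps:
m(d, U) = 20 + U (m(d, U) = U + 20 = 20 + U)
149 + (-82 - m(-4, 16)) = 149 + (-82 - (20 + 16)) = 149 + (-82 - 1*36) = 149 + (-82 - 36) = 149 - 118 = 31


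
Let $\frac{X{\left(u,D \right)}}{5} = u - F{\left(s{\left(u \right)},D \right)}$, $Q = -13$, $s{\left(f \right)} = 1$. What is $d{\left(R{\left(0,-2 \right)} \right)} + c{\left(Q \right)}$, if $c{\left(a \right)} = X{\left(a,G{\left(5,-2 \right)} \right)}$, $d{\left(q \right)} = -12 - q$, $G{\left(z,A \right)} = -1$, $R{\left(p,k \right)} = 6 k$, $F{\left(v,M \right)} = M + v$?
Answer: $-65$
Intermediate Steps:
$X{\left(u,D \right)} = -5 - 5 D + 5 u$ ($X{\left(u,D \right)} = 5 \left(u - \left(D + 1\right)\right) = 5 \left(u - \left(1 + D\right)\right) = 5 \left(-1 + u - D\right) = -5 - 5 D + 5 u$)
$c{\left(a \right)} = 5 a$ ($c{\left(a \right)} = -5 - -5 + 5 a = -5 + 5 + 5 a = 5 a$)
$d{\left(R{\left(0,-2 \right)} \right)} + c{\left(Q \right)} = \left(-12 - 6 \left(-2\right)\right) + 5 \left(-13\right) = \left(-12 - -12\right) - 65 = \left(-12 + 12\right) - 65 = 0 - 65 = -65$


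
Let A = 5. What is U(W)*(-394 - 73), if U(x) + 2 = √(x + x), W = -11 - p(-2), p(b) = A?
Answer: 934 - 1868*I*√2 ≈ 934.0 - 2641.8*I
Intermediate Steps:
p(b) = 5
W = -16 (W = -11 - 1*5 = -11 - 5 = -16)
U(x) = -2 + √2*√x (U(x) = -2 + √(x + x) = -2 + √(2*x) = -2 + √2*√x)
U(W)*(-394 - 73) = (-2 + √2*√(-16))*(-394 - 73) = (-2 + √2*(4*I))*(-467) = (-2 + 4*I*√2)*(-467) = 934 - 1868*I*√2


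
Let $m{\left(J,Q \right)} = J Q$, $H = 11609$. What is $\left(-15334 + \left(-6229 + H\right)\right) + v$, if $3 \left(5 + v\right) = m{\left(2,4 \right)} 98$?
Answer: $- \frac{29093}{3} \approx -9697.7$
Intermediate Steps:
$v = \frac{769}{3}$ ($v = -5 + \frac{2 \cdot 4 \cdot 98}{3} = -5 + \frac{8 \cdot 98}{3} = -5 + \frac{1}{3} \cdot 784 = -5 + \frac{784}{3} = \frac{769}{3} \approx 256.33$)
$\left(-15334 + \left(-6229 + H\right)\right) + v = \left(-15334 + \left(-6229 + 11609\right)\right) + \frac{769}{3} = \left(-15334 + 5380\right) + \frac{769}{3} = -9954 + \frac{769}{3} = - \frac{29093}{3}$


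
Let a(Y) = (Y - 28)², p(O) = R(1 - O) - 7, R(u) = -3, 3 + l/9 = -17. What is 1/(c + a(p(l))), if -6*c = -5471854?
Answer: 3/2740259 ≈ 1.0948e-6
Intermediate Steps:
c = 2735927/3 (c = -⅙*(-5471854) = 2735927/3 ≈ 9.1198e+5)
l = -180 (l = -27 + 9*(-17) = -27 - 153 = -180)
p(O) = -10 (p(O) = -3 - 7 = -10)
a(Y) = (-28 + Y)²
1/(c + a(p(l))) = 1/(2735927/3 + (-28 - 10)²) = 1/(2735927/3 + (-38)²) = 1/(2735927/3 + 1444) = 1/(2740259/3) = 3/2740259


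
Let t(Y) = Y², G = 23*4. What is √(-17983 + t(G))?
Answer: I*√9519 ≈ 97.565*I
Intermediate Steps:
G = 92
√(-17983 + t(G)) = √(-17983 + 92²) = √(-17983 + 8464) = √(-9519) = I*√9519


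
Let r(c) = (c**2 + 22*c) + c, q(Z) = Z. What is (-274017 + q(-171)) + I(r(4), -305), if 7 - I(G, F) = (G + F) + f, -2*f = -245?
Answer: -548213/2 ≈ -2.7411e+5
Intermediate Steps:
f = 245/2 (f = -1/2*(-245) = 245/2 ≈ 122.50)
r(c) = c**2 + 23*c
I(G, F) = -231/2 - F - G (I(G, F) = 7 - ((G + F) + 245/2) = 7 - ((F + G) + 245/2) = 7 - (245/2 + F + G) = 7 + (-245/2 - F - G) = -231/2 - F - G)
(-274017 + q(-171)) + I(r(4), -305) = (-274017 - 171) + (-231/2 - 1*(-305) - 4*(23 + 4)) = -274188 + (-231/2 + 305 - 4*27) = -274188 + (-231/2 + 305 - 1*108) = -274188 + (-231/2 + 305 - 108) = -274188 + 163/2 = -548213/2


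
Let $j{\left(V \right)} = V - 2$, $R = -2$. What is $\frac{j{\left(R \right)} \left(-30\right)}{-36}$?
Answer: $- \frac{10}{3} \approx -3.3333$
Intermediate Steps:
$j{\left(V \right)} = -2 + V$ ($j{\left(V \right)} = V - 2 = -2 + V$)
$\frac{j{\left(R \right)} \left(-30\right)}{-36} = \frac{\left(-2 - 2\right) \left(-30\right)}{-36} = \left(-4\right) \left(-30\right) \left(- \frac{1}{36}\right) = 120 \left(- \frac{1}{36}\right) = - \frac{10}{3}$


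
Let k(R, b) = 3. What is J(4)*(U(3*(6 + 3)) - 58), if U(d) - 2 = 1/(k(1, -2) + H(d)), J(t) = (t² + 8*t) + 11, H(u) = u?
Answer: -99061/30 ≈ -3302.0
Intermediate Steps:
J(t) = 11 + t² + 8*t
U(d) = 2 + 1/(3 + d)
J(4)*(U(3*(6 + 3)) - 58) = (11 + 4² + 8*4)*((7 + 2*(3*(6 + 3)))/(3 + 3*(6 + 3)) - 58) = (11 + 16 + 32)*((7 + 2*(3*9))/(3 + 3*9) - 58) = 59*((7 + 2*27)/(3 + 27) - 58) = 59*((7 + 54)/30 - 58) = 59*((1/30)*61 - 58) = 59*(61/30 - 58) = 59*(-1679/30) = -99061/30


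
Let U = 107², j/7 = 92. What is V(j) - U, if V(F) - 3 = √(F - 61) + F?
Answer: -10802 + √583 ≈ -10778.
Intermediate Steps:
j = 644 (j = 7*92 = 644)
V(F) = 3 + F + √(-61 + F) (V(F) = 3 + (√(F - 61) + F) = 3 + (√(-61 + F) + F) = 3 + (F + √(-61 + F)) = 3 + F + √(-61 + F))
U = 11449
V(j) - U = (3 + 644 + √(-61 + 644)) - 1*11449 = (3 + 644 + √583) - 11449 = (647 + √583) - 11449 = -10802 + √583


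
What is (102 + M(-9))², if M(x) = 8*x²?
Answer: 562500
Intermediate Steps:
(102 + M(-9))² = (102 + 8*(-9)²)² = (102 + 8*81)² = (102 + 648)² = 750² = 562500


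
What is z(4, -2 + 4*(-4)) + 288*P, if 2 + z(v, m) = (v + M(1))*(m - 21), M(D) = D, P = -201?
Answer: -58085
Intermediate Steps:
z(v, m) = -2 + (1 + v)*(-21 + m) (z(v, m) = -2 + (v + 1)*(m - 21) = -2 + (1 + v)*(-21 + m))
z(4, -2 + 4*(-4)) + 288*P = (-23 + (-2 + 4*(-4)) - 21*4 + (-2 + 4*(-4))*4) + 288*(-201) = (-23 + (-2 - 16) - 84 + (-2 - 16)*4) - 57888 = (-23 - 18 - 84 - 18*4) - 57888 = (-23 - 18 - 84 - 72) - 57888 = -197 - 57888 = -58085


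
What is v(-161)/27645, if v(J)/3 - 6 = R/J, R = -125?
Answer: 1091/1483615 ≈ 0.00073537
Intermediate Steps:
v(J) = 18 - 375/J (v(J) = 18 + 3*(-125/J) = 18 - 375/J)
v(-161)/27645 = (18 - 375/(-161))/27645 = (18 - 375*(-1/161))*(1/27645) = (18 + 375/161)*(1/27645) = (3273/161)*(1/27645) = 1091/1483615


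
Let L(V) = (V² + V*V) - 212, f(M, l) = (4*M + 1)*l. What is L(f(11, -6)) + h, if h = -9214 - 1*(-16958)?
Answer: 153332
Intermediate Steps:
f(M, l) = l*(1 + 4*M) (f(M, l) = (1 + 4*M)*l = l*(1 + 4*M))
h = 7744 (h = -9214 + 16958 = 7744)
L(V) = -212 + 2*V² (L(V) = (V² + V²) - 212 = 2*V² - 212 = -212 + 2*V²)
L(f(11, -6)) + h = (-212 + 2*(-6*(1 + 4*11))²) + 7744 = (-212 + 2*(-6*(1 + 44))²) + 7744 = (-212 + 2*(-6*45)²) + 7744 = (-212 + 2*(-270)²) + 7744 = (-212 + 2*72900) + 7744 = (-212 + 145800) + 7744 = 145588 + 7744 = 153332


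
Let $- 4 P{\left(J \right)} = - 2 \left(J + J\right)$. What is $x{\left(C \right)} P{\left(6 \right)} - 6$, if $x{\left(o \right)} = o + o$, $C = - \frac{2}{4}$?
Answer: $-12$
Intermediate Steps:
$C = - \frac{1}{2}$ ($C = \left(-2\right) \frac{1}{4} = - \frac{1}{2} \approx -0.5$)
$x{\left(o \right)} = 2 o$
$P{\left(J \right)} = J$ ($P{\left(J \right)} = - \frac{\left(-2\right) \left(J + J\right)}{4} = - \frac{\left(-2\right) 2 J}{4} = - \frac{\left(-4\right) J}{4} = J$)
$x{\left(C \right)} P{\left(6 \right)} - 6 = 2 \left(- \frac{1}{2}\right) 6 - 6 = \left(-1\right) 6 - 6 = -6 - 6 = -12$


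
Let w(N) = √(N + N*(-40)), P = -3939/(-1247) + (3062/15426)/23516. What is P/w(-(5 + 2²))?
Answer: 714453427769*√39/26463001298292 ≈ 0.16860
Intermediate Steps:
P = 714453427769/226179498276 (P = -3939*(-1/1247) + (3062*(1/15426))*(1/23516) = 3939/1247 + (1531/7713)*(1/23516) = 3939/1247 + 1531/181378908 = 714453427769/226179498276 ≈ 3.1588)
w(N) = √39*√(-N) (w(N) = √(N - 40*N) = √(-39*N) = √39*√(-N))
P/w(-(5 + 2²)) = 714453427769/(226179498276*((√39*√(-(-1)*(5 + 2²))))) = 714453427769/(226179498276*((√39*√(-(-1)*(5 + 4))))) = 714453427769/(226179498276*((√39*√(-(-1)*9)))) = 714453427769/(226179498276*((√39*√(-1*(-9))))) = 714453427769/(226179498276*((√39*√9))) = 714453427769/(226179498276*((√39*3))) = 714453427769/(226179498276*((3*√39))) = 714453427769*(√39/117)/226179498276 = 714453427769*√39/26463001298292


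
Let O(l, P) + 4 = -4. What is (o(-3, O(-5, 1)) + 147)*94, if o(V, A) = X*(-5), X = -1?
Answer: 14288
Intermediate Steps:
O(l, P) = -8 (O(l, P) = -4 - 4 = -8)
o(V, A) = 5 (o(V, A) = -1*(-5) = 5)
(o(-3, O(-5, 1)) + 147)*94 = (5 + 147)*94 = 152*94 = 14288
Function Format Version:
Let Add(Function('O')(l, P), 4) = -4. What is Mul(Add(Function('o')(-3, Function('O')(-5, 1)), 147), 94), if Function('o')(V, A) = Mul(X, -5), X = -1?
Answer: 14288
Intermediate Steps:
Function('O')(l, P) = -8 (Function('O')(l, P) = Add(-4, -4) = -8)
Function('o')(V, A) = 5 (Function('o')(V, A) = Mul(-1, -5) = 5)
Mul(Add(Function('o')(-3, Function('O')(-5, 1)), 147), 94) = Mul(Add(5, 147), 94) = Mul(152, 94) = 14288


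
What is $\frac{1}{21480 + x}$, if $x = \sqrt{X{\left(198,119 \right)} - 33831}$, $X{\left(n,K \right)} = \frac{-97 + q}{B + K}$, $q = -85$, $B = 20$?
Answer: $\frac{2985720}{64137968291} - \frac{i \sqrt{653674049}}{64137968291} \approx 4.6552 \cdot 10^{-5} - 3.9863 \cdot 10^{-7} i$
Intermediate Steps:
$X{\left(n,K \right)} = - \frac{182}{20 + K}$ ($X{\left(n,K \right)} = \frac{-97 - 85}{20 + K} = - \frac{182}{20 + K}$)
$x = \frac{i \sqrt{653674049}}{139}$ ($x = \sqrt{- \frac{182}{20 + 119} - 33831} = \sqrt{- \frac{182}{139} - 33831} = \sqrt{- \frac{4702691}{139}} = \frac{i \sqrt{653674049}}{139} \approx 183.94 i$)
$\frac{1}{21480 + x} = \frac{1}{21480 + \frac{i \sqrt{653674049}}{139}}$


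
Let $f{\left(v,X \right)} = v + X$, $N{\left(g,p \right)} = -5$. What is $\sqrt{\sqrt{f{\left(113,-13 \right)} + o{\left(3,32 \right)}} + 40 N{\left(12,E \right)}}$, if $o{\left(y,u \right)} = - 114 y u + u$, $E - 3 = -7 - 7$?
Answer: $\sqrt{-200 + 2 i \sqrt{2703}} \approx 3.5648 + 14.585 i$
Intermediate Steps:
$E = -11$ ($E = 3 - 14 = -11$)
$o{\left(y,u \right)} = u - 114 u y$ ($o{\left(y,u \right)} = - 114 u y + u = u - 114 u y$)
$f{\left(v,X \right)} = X + v$
$\sqrt{\sqrt{f{\left(113,-13 \right)} + o{\left(3,32 \right)}} + 40 N{\left(12,E \right)}} = \sqrt{\sqrt{\left(-13 + 113\right) + 32 \left(1 - 342\right)} + 40 \left(-5\right)} = \sqrt{\sqrt{100 + 32 \left(1 - 342\right)} - 200} = \sqrt{\sqrt{100 + 32 \left(-341\right)} - 200} = \sqrt{\sqrt{100 - 10912} - 200} = \sqrt{\sqrt{-10812} - 200} = \sqrt{2 i \sqrt{2703} - 200} = \sqrt{-200 + 2 i \sqrt{2703}}$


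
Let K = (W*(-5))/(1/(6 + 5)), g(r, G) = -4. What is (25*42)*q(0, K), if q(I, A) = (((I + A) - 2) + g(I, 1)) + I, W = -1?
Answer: 51450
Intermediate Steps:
K = 55 (K = (-1*(-5))/(1/(6 + 5)) = 5/(1/11) = 5*11 = 55)
q(I, A) = -6 + A + 2*I (q(I, A) = (((I + A) - 2) - 4) + I = (((A + I) - 2) - 4) + I = ((-2 + A + I) - 4) + I = (-6 + A + I) + I = -6 + A + 2*I)
(25*42)*q(0, K) = (25*42)*(-6 + 55 + 2*0) = 1050*(-6 + 55 + 0) = 1050*49 = 51450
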